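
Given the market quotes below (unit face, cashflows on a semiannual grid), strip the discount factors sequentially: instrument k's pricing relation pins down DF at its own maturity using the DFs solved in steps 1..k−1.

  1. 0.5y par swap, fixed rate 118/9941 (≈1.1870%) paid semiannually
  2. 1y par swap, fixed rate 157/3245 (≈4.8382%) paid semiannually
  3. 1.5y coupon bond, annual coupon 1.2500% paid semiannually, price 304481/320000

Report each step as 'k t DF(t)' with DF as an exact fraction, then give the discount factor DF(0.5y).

1 1/2 9941/10000
2 1 9529/10000
3 3/2 1867/2000
DF(0.5y) = 9941/10000 ≈ 0.994100

step 1 [0.5y] swap r/2=59/9941: DF=(1 − 59/9941·(0))/(1+59/9941) = 9941/10000 ≈ 0.994100
step 2 [1y] swap r/2=157/6490: DF=(1 − 157/6490·(0.994100))/(1+157/6490) = 9529/10000 ≈ 0.952900
step 3 [1.5y] bond c/2=1/160: DF=(304481/320000 − 1/160·(0.994100+0.952900))/(1+1/160) = 1867/2000 ≈ 0.933500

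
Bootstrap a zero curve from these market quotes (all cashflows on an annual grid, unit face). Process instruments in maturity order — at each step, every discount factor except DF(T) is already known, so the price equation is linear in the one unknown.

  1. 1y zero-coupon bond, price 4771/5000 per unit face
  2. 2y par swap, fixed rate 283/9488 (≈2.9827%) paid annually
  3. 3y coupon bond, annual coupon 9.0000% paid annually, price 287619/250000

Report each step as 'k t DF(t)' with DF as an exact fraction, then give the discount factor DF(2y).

1 1 4771/5000
2 2 4717/5000
3 3 2247/2500
DF(2y) = 4717/5000 ≈ 0.943400

step 1 [1y] zero: DF = P = 4771/5000 ≈ 0.954200
step 2 [2y] swap r/1=283/9488: DF=(1 − 283/9488·(0.954200))/(1+283/9488) = 4717/5000 ≈ 0.943400
step 3 [3y] bond c/1=9/100: DF=(287619/250000 − 9/100·(0.954200+0.943400))/(1+9/100) = 2247/2500 ≈ 0.898800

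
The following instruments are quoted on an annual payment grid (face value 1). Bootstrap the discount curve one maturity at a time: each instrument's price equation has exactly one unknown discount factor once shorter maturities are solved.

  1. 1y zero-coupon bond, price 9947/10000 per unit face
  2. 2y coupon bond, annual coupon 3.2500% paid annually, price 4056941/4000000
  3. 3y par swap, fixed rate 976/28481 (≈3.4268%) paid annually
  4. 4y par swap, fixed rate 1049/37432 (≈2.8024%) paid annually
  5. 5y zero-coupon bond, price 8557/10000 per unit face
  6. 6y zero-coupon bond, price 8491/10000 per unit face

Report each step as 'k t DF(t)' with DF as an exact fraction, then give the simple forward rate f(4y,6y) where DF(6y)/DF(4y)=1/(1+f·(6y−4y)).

step 1 [1y] zero: DF = P = 9947/10000 ≈ 0.994700
step 2 [2y] bond c/1=13/400: DF=(4056941/4000000 − 13/400·(0.994700))/(1+13/400) = 951/1000 ≈ 0.951000
step 3 [3y] swap r/1=976/28481: DF=(1 − 976/28481·(0.994700+0.951000))/(1+976/28481) = 564/625 ≈ 0.902400
step 4 [4y] swap r/1=1049/37432: DF=(1 − 1049/37432·(0.994700+0.951000+0.902400))/(1+1049/37432) = 8951/10000 ≈ 0.895100
step 5 [5y] zero: DF = P = 8557/10000 ≈ 0.855700
step 6 [6y] zero: DF = P = 8491/10000 ≈ 0.849100

1 1 9947/10000
2 2 951/1000
3 3 564/625
4 4 8951/10000
5 5 8557/10000
6 6 8491/10000
f(4y,6y) = ((8951/10000)/(8491/10000) − 1)/(2) = 230/8491 ≈ 2.7088%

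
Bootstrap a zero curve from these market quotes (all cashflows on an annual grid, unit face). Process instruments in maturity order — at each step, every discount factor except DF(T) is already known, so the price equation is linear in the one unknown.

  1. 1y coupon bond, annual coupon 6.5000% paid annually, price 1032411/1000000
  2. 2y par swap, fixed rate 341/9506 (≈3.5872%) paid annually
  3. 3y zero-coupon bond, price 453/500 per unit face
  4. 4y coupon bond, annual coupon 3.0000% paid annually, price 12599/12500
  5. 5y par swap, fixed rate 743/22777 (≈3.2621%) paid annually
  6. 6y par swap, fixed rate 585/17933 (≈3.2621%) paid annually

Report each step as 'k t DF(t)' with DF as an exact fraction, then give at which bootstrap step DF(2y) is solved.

1 1 4847/5000
2 2 4659/5000
3 3 453/500
4 4 1121/1250
5 5 4257/5000
6 6 1649/2000
DF(2y) is solved at step 2

step 1 [1y] bond c/1=13/200: DF=(1032411/1000000 − 13/200·(0))/(1+13/200) = 4847/5000 ≈ 0.969400
step 2 [2y] swap r/1=341/9506: DF=(1 − 341/9506·(0.969400))/(1+341/9506) = 4659/5000 ≈ 0.931800
step 3 [3y] zero: DF = P = 453/500 ≈ 0.906000
step 4 [4y] bond c/1=3/100: DF=(12599/12500 − 3/100·(0.969400+0.931800+0.906000))/(1+3/100) = 1121/1250 ≈ 0.896800
step 5 [5y] swap r/1=743/22777: DF=(1 − 743/22777·(0.969400+0.931800+0.906000+0.896800))/(1+743/22777) = 4257/5000 ≈ 0.851400
step 6 [6y] swap r/1=585/17933: DF=(1 − 585/17933·(0.969400+0.931800+0.906000+0.896800+0.851400))/(1+585/17933) = 1649/2000 ≈ 0.824500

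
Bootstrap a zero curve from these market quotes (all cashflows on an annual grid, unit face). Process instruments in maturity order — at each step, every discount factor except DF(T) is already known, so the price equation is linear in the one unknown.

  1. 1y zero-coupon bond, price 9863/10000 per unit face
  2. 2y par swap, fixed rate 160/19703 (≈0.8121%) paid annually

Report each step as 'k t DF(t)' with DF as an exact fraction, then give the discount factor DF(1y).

1 1 9863/10000
2 2 123/125
DF(1y) = 9863/10000 ≈ 0.986300

step 1 [1y] zero: DF = P = 9863/10000 ≈ 0.986300
step 2 [2y] swap r/1=160/19703: DF=(1 − 160/19703·(0.986300))/(1+160/19703) = 123/125 ≈ 0.984000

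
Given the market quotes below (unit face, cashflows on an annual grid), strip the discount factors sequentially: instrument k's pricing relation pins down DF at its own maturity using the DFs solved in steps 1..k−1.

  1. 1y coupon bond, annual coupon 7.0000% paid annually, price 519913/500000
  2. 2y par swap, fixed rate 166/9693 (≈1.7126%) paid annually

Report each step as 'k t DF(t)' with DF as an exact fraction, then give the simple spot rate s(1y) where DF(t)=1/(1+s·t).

step 1 [1y] bond c/1=7/100: DF=(519913/500000 − 7/100·(0))/(1+7/100) = 4859/5000 ≈ 0.971800
step 2 [2y] swap r/1=166/9693: DF=(1 − 166/9693·(0.971800))/(1+166/9693) = 2417/2500 ≈ 0.966800

1 1 4859/5000
2 2 2417/2500
s(1y) = (1/(4859/5000) − 1)/(1) = 141/4859 ≈ 2.9018%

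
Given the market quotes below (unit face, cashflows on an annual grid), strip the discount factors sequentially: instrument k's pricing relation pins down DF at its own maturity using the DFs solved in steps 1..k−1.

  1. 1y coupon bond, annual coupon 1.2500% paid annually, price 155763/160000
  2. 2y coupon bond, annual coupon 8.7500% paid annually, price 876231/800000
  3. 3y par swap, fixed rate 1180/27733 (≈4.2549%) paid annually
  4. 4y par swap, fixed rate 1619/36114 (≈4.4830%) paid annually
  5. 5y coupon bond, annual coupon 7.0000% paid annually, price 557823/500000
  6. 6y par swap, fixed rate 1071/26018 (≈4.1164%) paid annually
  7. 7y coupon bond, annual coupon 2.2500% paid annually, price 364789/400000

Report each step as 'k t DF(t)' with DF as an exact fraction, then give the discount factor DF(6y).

step 1 [1y] bond c/1=1/80: DF=(155763/160000 − 1/80·(0))/(1+1/80) = 1923/2000 ≈ 0.961500
step 2 [2y] bond c/1=7/80: DF=(876231/800000 − 7/80·(0.961500))/(1+7/80) = 4649/5000 ≈ 0.929800
step 3 [3y] swap r/1=1180/27733: DF=(1 − 1180/27733·(0.961500+0.929800))/(1+1180/27733) = 441/500 ≈ 0.882000
step 4 [4y] swap r/1=1619/36114: DF=(1 − 1619/36114·(0.961500+0.929800+0.882000))/(1+1619/36114) = 8381/10000 ≈ 0.838100
step 5 [5y] bond c/1=7/100: DF=(557823/500000 − 7/100·(0.961500+0.929800+0.882000+0.838100))/(1+7/100) = 504/625 ≈ 0.806400
step 6 [6y] swap r/1=1071/26018: DF=(1 − 1071/26018·(0.961500+0.929800+0.882000+0.838100+0.806400))/(1+1071/26018) = 3929/5000 ≈ 0.785800
step 7 [7y] bond c/1=9/400: DF=(364789/400000 − 9/400·(0.961500+0.929800+0.882000+0.838100+0.806400+0.785800))/(1+9/400) = 3887/5000 ≈ 0.777400

1 1 1923/2000
2 2 4649/5000
3 3 441/500
4 4 8381/10000
5 5 504/625
6 6 3929/5000
7 7 3887/5000
DF(6y) = 3929/5000 ≈ 0.785800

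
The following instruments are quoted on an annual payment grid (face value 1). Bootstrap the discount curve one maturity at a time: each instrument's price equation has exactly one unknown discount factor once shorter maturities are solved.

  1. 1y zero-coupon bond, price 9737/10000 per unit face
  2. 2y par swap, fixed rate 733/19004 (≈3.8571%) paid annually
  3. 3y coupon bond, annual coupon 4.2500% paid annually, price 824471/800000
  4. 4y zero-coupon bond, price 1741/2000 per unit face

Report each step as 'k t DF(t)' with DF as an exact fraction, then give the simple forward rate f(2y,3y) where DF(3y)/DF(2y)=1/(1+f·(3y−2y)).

step 1 [1y] zero: DF = P = 9737/10000 ≈ 0.973700
step 2 [2y] swap r/1=733/19004: DF=(1 − 733/19004·(0.973700))/(1+733/19004) = 9267/10000 ≈ 0.926700
step 3 [3y] bond c/1=17/400: DF=(824471/800000 − 17/400·(0.973700+0.926700))/(1+17/400) = 9111/10000 ≈ 0.911100
step 4 [4y] zero: DF = P = 1741/2000 ≈ 0.870500

1 1 9737/10000
2 2 9267/10000
3 3 9111/10000
4 4 1741/2000
f(2y,3y) = ((9267/10000)/(9111/10000) − 1)/(1) = 52/3037 ≈ 1.7122%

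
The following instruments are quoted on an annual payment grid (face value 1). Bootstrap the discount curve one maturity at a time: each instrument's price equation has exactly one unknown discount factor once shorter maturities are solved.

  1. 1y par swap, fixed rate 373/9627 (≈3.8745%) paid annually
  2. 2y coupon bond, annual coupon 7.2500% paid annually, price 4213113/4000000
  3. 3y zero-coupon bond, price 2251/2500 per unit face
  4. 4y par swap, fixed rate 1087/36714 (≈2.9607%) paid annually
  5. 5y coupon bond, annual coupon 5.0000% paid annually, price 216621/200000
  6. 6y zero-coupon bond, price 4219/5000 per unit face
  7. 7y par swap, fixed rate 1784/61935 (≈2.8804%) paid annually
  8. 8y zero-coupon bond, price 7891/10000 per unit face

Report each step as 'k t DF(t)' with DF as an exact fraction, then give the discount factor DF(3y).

step 1 [1y] swap r/1=373/9627: DF=(1 − 373/9627·(0))/(1+373/9627) = 9627/10000 ≈ 0.962700
step 2 [2y] bond c/1=29/400: DF=(4213113/4000000 − 29/400·(0.962700))/(1+29/400) = 917/1000 ≈ 0.917000
step 3 [3y] zero: DF = P = 2251/2500 ≈ 0.900400
step 4 [4y] swap r/1=1087/36714: DF=(1 − 1087/36714·(0.962700+0.917000+0.900400))/(1+1087/36714) = 8913/10000 ≈ 0.891300
step 5 [5y] bond c/1=1/20: DF=(216621/200000 − 1/20·(0.962700+0.917000+0.900400+0.891300))/(1+1/20) = 8567/10000 ≈ 0.856700
step 6 [6y] zero: DF = P = 4219/5000 ≈ 0.843800
step 7 [7y] swap r/1=1784/61935: DF=(1 − 1784/61935·(0.962700+0.917000+0.900400+0.891300+0.856700+0.843800))/(1+1784/61935) = 1027/1250 ≈ 0.821600
step 8 [8y] zero: DF = P = 7891/10000 ≈ 0.789100

1 1 9627/10000
2 2 917/1000
3 3 2251/2500
4 4 8913/10000
5 5 8567/10000
6 6 4219/5000
7 7 1027/1250
8 8 7891/10000
DF(3y) = 2251/2500 ≈ 0.900400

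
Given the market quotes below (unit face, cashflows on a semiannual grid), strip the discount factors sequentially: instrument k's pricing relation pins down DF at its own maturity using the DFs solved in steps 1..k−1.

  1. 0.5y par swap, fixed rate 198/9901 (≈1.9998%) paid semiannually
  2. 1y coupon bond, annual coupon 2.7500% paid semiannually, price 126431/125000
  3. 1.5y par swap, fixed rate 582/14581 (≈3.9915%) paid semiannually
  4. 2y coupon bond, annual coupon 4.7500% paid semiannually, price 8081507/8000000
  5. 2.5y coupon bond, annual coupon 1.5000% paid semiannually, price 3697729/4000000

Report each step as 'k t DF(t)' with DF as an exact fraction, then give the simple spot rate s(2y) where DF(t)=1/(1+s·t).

1 1/2 9901/10000
2 1 9843/10000
3 3/2 4709/5000
4 2 9191/10000
5 5/2 889/1000
s(2y) = (1/(9191/10000) − 1)/(2) = 809/18382 ≈ 4.4010%

step 1 [0.5y] swap r/2=99/9901: DF=(1 − 99/9901·(0))/(1+99/9901) = 9901/10000 ≈ 0.990100
step 2 [1y] bond c/2=11/800: DF=(126431/125000 − 11/800·(0.990100))/(1+11/800) = 9843/10000 ≈ 0.984300
step 3 [1.5y] swap r/2=291/14581: DF=(1 − 291/14581·(0.990100+0.984300))/(1+291/14581) = 4709/5000 ≈ 0.941800
step 4 [2y] bond c/2=19/800: DF=(8081507/8000000 − 19/800·(0.990100+0.984300+0.941800))/(1+19/800) = 9191/10000 ≈ 0.919100
step 5 [2.5y] bond c/2=3/400: DF=(3697729/4000000 − 3/400·(0.990100+0.984300+0.941800+0.919100))/(1+3/400) = 889/1000 ≈ 0.889000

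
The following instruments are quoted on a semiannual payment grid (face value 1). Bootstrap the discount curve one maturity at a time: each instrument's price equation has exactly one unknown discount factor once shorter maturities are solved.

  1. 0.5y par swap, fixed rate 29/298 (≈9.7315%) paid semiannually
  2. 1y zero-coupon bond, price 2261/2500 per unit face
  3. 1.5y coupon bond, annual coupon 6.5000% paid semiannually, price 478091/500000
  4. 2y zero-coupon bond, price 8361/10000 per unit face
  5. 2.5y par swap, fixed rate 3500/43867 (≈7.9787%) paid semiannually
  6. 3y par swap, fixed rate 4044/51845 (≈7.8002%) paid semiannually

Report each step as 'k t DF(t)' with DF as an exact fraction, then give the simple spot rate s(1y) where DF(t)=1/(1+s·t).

1 1/2 596/625
2 1 2261/2500
3 3/2 2169/2500
4 2 8361/10000
5 5/2 33/40
6 3 3989/5000
s(1y) = (1/(2261/2500) − 1)/(1) = 239/2261 ≈ 10.5705%

step 1 [0.5y] swap r/2=29/596: DF=(1 − 29/596·(0))/(1+29/596) = 596/625 ≈ 0.953600
step 2 [1y] zero: DF = P = 2261/2500 ≈ 0.904400
step 3 [1.5y] bond c/2=13/400: DF=(478091/500000 − 13/400·(0.953600+0.904400))/(1+13/400) = 2169/2500 ≈ 0.867600
step 4 [2y] zero: DF = P = 8361/10000 ≈ 0.836100
step 5 [2.5y] swap r/2=1750/43867: DF=(1 − 1750/43867·(0.953600+0.904400+0.867600+0.836100))/(1+1750/43867) = 33/40 ≈ 0.825000
step 6 [3y] swap r/2=2022/51845: DF=(1 − 2022/51845·(0.953600+0.904400+0.867600+0.836100+0.825000))/(1+2022/51845) = 3989/5000 ≈ 0.797800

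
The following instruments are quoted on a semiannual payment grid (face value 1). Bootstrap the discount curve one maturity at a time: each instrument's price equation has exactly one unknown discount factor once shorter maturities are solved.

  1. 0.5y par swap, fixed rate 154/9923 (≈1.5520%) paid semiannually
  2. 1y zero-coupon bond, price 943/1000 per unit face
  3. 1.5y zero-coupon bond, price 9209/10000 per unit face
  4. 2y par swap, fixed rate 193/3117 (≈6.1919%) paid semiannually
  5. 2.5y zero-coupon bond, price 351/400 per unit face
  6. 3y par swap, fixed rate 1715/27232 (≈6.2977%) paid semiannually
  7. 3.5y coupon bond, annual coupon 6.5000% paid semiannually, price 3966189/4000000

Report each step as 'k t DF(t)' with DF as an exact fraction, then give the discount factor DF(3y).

step 1 [0.5y] swap r/2=77/9923: DF=(1 − 77/9923·(0))/(1+77/9923) = 9923/10000 ≈ 0.992300
step 2 [1y] zero: DF = P = 943/1000 ≈ 0.943000
step 3 [1.5y] zero: DF = P = 9209/10000 ≈ 0.920900
step 4 [2y] swap r/2=193/6234: DF=(1 − 193/6234·(0.992300+0.943000+0.920900))/(1+193/6234) = 4421/5000 ≈ 0.884200
step 5 [2.5y] zero: DF = P = 351/400 ≈ 0.877500
step 6 [3y] swap r/2=1715/54464: DF=(1 − 1715/54464·(0.992300+0.943000+0.920900+0.884200+0.877500))/(1+1715/54464) = 1657/2000 ≈ 0.828500
step 7 [3.5y] bond c/2=13/400: DF=(3966189/4000000 − 13/400·(0.992300+0.943000+0.920900+0.884200+0.877500+0.828500))/(1+13/400) = 7889/10000 ≈ 0.788900

1 1/2 9923/10000
2 1 943/1000
3 3/2 9209/10000
4 2 4421/5000
5 5/2 351/400
6 3 1657/2000
7 7/2 7889/10000
DF(3y) = 1657/2000 ≈ 0.828500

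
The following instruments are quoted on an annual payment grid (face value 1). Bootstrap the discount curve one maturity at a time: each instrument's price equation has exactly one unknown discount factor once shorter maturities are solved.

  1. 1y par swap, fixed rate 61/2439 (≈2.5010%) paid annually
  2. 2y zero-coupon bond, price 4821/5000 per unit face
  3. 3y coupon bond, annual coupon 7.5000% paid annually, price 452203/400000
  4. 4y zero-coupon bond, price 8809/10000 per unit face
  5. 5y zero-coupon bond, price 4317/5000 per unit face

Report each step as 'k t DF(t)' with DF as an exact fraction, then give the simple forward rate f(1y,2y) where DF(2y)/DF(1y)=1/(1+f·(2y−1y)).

1 1 2439/2500
2 2 4821/5000
3 3 9163/10000
4 4 8809/10000
5 5 4317/5000
f(1y,2y) = ((2439/2500)/(4821/5000) − 1)/(1) = 19/1607 ≈ 1.1823%

step 1 [1y] swap r/1=61/2439: DF=(1 − 61/2439·(0))/(1+61/2439) = 2439/2500 ≈ 0.975600
step 2 [2y] zero: DF = P = 4821/5000 ≈ 0.964200
step 3 [3y] bond c/1=3/40: DF=(452203/400000 − 3/40·(0.975600+0.964200))/(1+3/40) = 9163/10000 ≈ 0.916300
step 4 [4y] zero: DF = P = 8809/10000 ≈ 0.880900
step 5 [5y] zero: DF = P = 4317/5000 ≈ 0.863400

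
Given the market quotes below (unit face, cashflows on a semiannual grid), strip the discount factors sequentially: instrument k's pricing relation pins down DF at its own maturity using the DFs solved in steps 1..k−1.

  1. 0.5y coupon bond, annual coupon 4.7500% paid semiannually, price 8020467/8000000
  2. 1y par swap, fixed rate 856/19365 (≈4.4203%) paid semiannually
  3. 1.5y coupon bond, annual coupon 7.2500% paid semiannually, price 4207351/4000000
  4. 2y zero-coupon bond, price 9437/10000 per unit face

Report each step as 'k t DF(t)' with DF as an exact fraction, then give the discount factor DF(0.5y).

step 1 [0.5y] bond c/2=19/800: DF=(8020467/8000000 − 19/800·(0))/(1+19/800) = 9793/10000 ≈ 0.979300
step 2 [1y] swap r/2=428/19365: DF=(1 − 428/19365·(0.979300))/(1+428/19365) = 2393/2500 ≈ 0.957200
step 3 [1.5y] bond c/2=29/800: DF=(4207351/4000000 − 29/800·(0.979300+0.957200))/(1+29/800) = 9473/10000 ≈ 0.947300
step 4 [2y] zero: DF = P = 9437/10000 ≈ 0.943700

1 1/2 9793/10000
2 1 2393/2500
3 3/2 9473/10000
4 2 9437/10000
DF(0.5y) = 9793/10000 ≈ 0.979300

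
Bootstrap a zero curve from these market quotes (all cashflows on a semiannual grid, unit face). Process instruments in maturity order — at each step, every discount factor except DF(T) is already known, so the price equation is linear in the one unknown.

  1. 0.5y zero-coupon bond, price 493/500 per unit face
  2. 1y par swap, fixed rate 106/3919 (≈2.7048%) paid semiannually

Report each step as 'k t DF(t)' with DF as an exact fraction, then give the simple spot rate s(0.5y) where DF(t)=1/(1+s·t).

1 1/2 493/500
2 1 1947/2000
s(0.5y) = (1/(493/500) − 1)/(1/2) = 14/493 ≈ 2.8398%

step 1 [0.5y] zero: DF = P = 493/500 ≈ 0.986000
step 2 [1y] swap r/2=53/3919: DF=(1 − 53/3919·(0.986000))/(1+53/3919) = 1947/2000 ≈ 0.973500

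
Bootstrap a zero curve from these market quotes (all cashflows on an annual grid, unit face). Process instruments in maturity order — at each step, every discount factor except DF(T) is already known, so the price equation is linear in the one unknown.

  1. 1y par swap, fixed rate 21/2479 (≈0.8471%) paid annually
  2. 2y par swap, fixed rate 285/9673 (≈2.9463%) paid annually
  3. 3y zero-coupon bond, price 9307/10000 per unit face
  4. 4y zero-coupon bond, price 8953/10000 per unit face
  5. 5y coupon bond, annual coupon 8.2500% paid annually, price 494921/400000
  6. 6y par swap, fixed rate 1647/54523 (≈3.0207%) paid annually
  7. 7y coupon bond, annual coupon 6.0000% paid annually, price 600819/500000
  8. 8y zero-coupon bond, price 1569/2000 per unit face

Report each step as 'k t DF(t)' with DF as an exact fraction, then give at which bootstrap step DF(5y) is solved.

1 1 2479/2500
2 2 943/1000
3 3 9307/10000
4 4 8953/10000
5 5 2141/2500
6 6 8353/10000
7 7 33/40
8 8 1569/2000
DF(5y) is solved at step 5

step 1 [1y] swap r/1=21/2479: DF=(1 − 21/2479·(0))/(1+21/2479) = 2479/2500 ≈ 0.991600
step 2 [2y] swap r/1=285/9673: DF=(1 − 285/9673·(0.991600))/(1+285/9673) = 943/1000 ≈ 0.943000
step 3 [3y] zero: DF = P = 9307/10000 ≈ 0.930700
step 4 [4y] zero: DF = P = 8953/10000 ≈ 0.895300
step 5 [5y] bond c/1=33/400: DF=(494921/400000 − 33/400·(0.991600+0.943000+0.930700+0.895300))/(1+33/400) = 2141/2500 ≈ 0.856400
step 6 [6y] swap r/1=1647/54523: DF=(1 − 1647/54523·(0.991600+0.943000+0.930700+0.895300+0.856400))/(1+1647/54523) = 8353/10000 ≈ 0.835300
step 7 [7y] bond c/1=3/50: DF=(600819/500000 − 3/50·(0.991600+0.943000+0.930700+0.895300+0.856400+0.835300))/(1+3/50) = 33/40 ≈ 0.825000
step 8 [8y] zero: DF = P = 1569/2000 ≈ 0.784500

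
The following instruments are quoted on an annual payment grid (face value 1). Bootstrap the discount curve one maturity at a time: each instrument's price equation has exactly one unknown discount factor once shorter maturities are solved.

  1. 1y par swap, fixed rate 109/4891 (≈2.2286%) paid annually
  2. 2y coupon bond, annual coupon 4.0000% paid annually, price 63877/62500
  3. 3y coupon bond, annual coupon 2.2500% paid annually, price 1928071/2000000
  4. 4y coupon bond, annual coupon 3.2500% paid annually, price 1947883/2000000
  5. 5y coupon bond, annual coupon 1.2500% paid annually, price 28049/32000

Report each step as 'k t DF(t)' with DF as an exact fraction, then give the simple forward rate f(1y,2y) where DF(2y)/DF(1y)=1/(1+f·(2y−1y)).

1 1 4891/5000
2 2 9451/10000
3 3 1801/2000
4 4 534/625
5 5 8203/10000
f(1y,2y) = ((4891/5000)/(9451/10000) − 1)/(1) = 331/9451 ≈ 3.5023%

step 1 [1y] swap r/1=109/4891: DF=(1 − 109/4891·(0))/(1+109/4891) = 4891/5000 ≈ 0.978200
step 2 [2y] bond c/1=1/25: DF=(63877/62500 − 1/25·(0.978200))/(1+1/25) = 9451/10000 ≈ 0.945100
step 3 [3y] bond c/1=9/400: DF=(1928071/2000000 − 9/400·(0.978200+0.945100))/(1+9/400) = 1801/2000 ≈ 0.900500
step 4 [4y] bond c/1=13/400: DF=(1947883/2000000 − 13/400·(0.978200+0.945100+0.900500))/(1+13/400) = 534/625 ≈ 0.854400
step 5 [5y] bond c/1=1/80: DF=(28049/32000 − 1/80·(0.978200+0.945100+0.900500+0.854400))/(1+1/80) = 8203/10000 ≈ 0.820300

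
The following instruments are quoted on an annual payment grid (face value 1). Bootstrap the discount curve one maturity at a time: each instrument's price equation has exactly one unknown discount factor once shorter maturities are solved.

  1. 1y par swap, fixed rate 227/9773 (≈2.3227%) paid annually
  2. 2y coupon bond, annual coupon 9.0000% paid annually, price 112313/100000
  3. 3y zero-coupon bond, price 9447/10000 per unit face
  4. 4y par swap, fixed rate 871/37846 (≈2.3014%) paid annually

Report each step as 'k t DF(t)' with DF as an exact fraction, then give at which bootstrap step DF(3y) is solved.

step 1 [1y] swap r/1=227/9773: DF=(1 − 227/9773·(0))/(1+227/9773) = 9773/10000 ≈ 0.977300
step 2 [2y] bond c/1=9/100: DF=(112313/100000 − 9/100·(0.977300))/(1+9/100) = 9497/10000 ≈ 0.949700
step 3 [3y] zero: DF = P = 9447/10000 ≈ 0.944700
step 4 [4y] swap r/1=871/37846: DF=(1 − 871/37846·(0.977300+0.949700+0.944700))/(1+871/37846) = 9129/10000 ≈ 0.912900

1 1 9773/10000
2 2 9497/10000
3 3 9447/10000
4 4 9129/10000
DF(3y) is solved at step 3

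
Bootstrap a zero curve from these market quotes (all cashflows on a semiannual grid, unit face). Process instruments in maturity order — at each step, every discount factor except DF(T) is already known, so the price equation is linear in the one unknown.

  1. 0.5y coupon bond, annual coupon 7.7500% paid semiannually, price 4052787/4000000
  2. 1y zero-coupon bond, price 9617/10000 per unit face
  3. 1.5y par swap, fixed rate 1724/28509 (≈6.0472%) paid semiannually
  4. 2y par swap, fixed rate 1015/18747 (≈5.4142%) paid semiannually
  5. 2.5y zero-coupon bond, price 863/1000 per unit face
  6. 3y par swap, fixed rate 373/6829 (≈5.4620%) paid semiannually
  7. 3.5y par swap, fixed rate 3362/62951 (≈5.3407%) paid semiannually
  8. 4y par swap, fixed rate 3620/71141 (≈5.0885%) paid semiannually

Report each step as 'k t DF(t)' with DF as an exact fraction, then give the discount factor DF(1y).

1 1/2 4877/5000
2 1 9617/10000
3 3/2 4569/5000
4 2 1797/2000
5 5/2 863/1000
6 3 2127/2500
7 7/2 8319/10000
8 4 819/1000
DF(1y) = 9617/10000 ≈ 0.961700

step 1 [0.5y] bond c/2=31/800: DF=(4052787/4000000 − 31/800·(0))/(1+31/800) = 4877/5000 ≈ 0.975400
step 2 [1y] zero: DF = P = 9617/10000 ≈ 0.961700
step 3 [1.5y] swap r/2=862/28509: DF=(1 − 862/28509·(0.975400+0.961700))/(1+862/28509) = 4569/5000 ≈ 0.913800
step 4 [2y] swap r/2=1015/37494: DF=(1 − 1015/37494·(0.975400+0.961700+0.913800))/(1+1015/37494) = 1797/2000 ≈ 0.898500
step 5 [2.5y] zero: DF = P = 863/1000 ≈ 0.863000
step 6 [3y] swap r/2=373/13658: DF=(1 − 373/13658·(0.975400+0.961700+0.913800+0.898500+0.863000))/(1+373/13658) = 2127/2500 ≈ 0.850800
step 7 [3.5y] swap r/2=1681/62951: DF=(1 − 1681/62951·(0.975400+0.961700+0.913800+0.898500+0.863000+0.850800))/(1+1681/62951) = 8319/10000 ≈ 0.831900
step 8 [4y] swap r/2=1810/71141: DF=(1 − 1810/71141·(0.975400+0.961700+0.913800+0.898500+0.863000+0.850800+0.831900))/(1+1810/71141) = 819/1000 ≈ 0.819000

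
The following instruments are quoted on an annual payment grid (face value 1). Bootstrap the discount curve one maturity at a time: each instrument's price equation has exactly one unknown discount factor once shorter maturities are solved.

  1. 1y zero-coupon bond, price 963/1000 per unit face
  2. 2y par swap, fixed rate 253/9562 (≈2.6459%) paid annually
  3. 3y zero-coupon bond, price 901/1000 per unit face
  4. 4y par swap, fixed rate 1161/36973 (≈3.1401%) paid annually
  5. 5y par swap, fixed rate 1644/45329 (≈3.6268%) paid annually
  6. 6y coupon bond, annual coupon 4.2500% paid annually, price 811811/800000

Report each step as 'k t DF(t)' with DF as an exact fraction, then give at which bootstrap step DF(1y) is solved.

step 1 [1y] zero: DF = P = 963/1000 ≈ 0.963000
step 2 [2y] swap r/1=253/9562: DF=(1 − 253/9562·(0.963000))/(1+253/9562) = 4747/5000 ≈ 0.949400
step 3 [3y] zero: DF = P = 901/1000 ≈ 0.901000
step 4 [4y] swap r/1=1161/36973: DF=(1 − 1161/36973·(0.963000+0.949400+0.901000))/(1+1161/36973) = 8839/10000 ≈ 0.883900
step 5 [5y] swap r/1=1644/45329: DF=(1 − 1644/45329·(0.963000+0.949400+0.901000+0.883900))/(1+1644/45329) = 2089/2500 ≈ 0.835600
step 6 [6y] bond c/1=17/400: DF=(811811/800000 − 17/400·(0.963000+0.949400+0.901000+0.883900+0.835600))/(1+17/400) = 3943/5000 ≈ 0.788600

1 1 963/1000
2 2 4747/5000
3 3 901/1000
4 4 8839/10000
5 5 2089/2500
6 6 3943/5000
DF(1y) is solved at step 1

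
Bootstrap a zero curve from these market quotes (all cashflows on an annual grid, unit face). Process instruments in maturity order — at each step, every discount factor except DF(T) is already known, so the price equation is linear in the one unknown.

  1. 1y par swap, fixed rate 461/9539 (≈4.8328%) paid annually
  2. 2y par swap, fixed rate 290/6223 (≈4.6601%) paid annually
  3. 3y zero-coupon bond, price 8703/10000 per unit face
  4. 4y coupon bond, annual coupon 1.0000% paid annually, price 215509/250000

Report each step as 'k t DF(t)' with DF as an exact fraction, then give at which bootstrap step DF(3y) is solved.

step 1 [1y] swap r/1=461/9539: DF=(1 − 461/9539·(0))/(1+461/9539) = 9539/10000 ≈ 0.953900
step 2 [2y] swap r/1=290/6223: DF=(1 − 290/6223·(0.953900))/(1+290/6223) = 913/1000 ≈ 0.913000
step 3 [3y] zero: DF = P = 8703/10000 ≈ 0.870300
step 4 [4y] bond c/1=1/100: DF=(215509/250000 − 1/100·(0.953900+0.913000+0.870300))/(1+1/100) = 1033/1250 ≈ 0.826400

1 1 9539/10000
2 2 913/1000
3 3 8703/10000
4 4 1033/1250
DF(3y) is solved at step 3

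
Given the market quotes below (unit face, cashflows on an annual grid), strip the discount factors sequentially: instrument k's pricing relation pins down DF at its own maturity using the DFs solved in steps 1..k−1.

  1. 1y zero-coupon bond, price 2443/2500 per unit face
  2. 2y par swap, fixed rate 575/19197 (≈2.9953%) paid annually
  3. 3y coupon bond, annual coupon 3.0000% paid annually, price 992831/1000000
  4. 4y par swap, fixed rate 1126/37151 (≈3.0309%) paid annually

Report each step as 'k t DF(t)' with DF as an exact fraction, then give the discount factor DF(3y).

step 1 [1y] zero: DF = P = 2443/2500 ≈ 0.977200
step 2 [2y] swap r/1=575/19197: DF=(1 − 575/19197·(0.977200))/(1+575/19197) = 377/400 ≈ 0.942500
step 3 [3y] bond c/1=3/100: DF=(992831/1000000 − 3/100·(0.977200+0.942500))/(1+3/100) = 227/250 ≈ 0.908000
step 4 [4y] swap r/1=1126/37151: DF=(1 − 1126/37151·(0.977200+0.942500+0.908000))/(1+1126/37151) = 4437/5000 ≈ 0.887400

1 1 2443/2500
2 2 377/400
3 3 227/250
4 4 4437/5000
DF(3y) = 227/250 ≈ 0.908000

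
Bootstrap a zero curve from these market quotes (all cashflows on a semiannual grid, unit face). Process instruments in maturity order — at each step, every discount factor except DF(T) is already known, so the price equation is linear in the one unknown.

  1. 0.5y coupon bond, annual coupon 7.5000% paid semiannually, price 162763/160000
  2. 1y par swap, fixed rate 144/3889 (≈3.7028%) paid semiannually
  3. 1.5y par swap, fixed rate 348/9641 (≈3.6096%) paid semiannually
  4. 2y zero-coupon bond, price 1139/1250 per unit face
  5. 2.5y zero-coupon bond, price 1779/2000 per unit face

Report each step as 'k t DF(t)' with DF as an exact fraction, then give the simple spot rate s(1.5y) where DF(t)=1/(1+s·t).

1 1/2 1961/2000
2 1 241/250
3 3/2 4739/5000
4 2 1139/1250
5 5/2 1779/2000
s(1.5y) = (1/(4739/5000) − 1)/(3/2) = 174/4739 ≈ 3.6717%

step 1 [0.5y] bond c/2=3/80: DF=(162763/160000 − 3/80·(0))/(1+3/80) = 1961/2000 ≈ 0.980500
step 2 [1y] swap r/2=72/3889: DF=(1 − 72/3889·(0.980500))/(1+72/3889) = 241/250 ≈ 0.964000
step 3 [1.5y] swap r/2=174/9641: DF=(1 − 174/9641·(0.980500+0.964000))/(1+174/9641) = 4739/5000 ≈ 0.947800
step 4 [2y] zero: DF = P = 1139/1250 ≈ 0.911200
step 5 [2.5y] zero: DF = P = 1779/2000 ≈ 0.889500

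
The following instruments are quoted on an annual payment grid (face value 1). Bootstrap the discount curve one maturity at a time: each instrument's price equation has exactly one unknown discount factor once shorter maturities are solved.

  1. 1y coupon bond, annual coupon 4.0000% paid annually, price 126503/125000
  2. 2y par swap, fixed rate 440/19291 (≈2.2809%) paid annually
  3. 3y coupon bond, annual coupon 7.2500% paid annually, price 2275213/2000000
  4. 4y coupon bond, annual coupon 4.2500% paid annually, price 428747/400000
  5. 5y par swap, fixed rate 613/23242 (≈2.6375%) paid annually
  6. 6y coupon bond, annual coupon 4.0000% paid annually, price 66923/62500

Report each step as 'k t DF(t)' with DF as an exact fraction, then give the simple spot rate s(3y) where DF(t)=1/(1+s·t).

1 1 9731/10000
2 2 239/250
3 3 9303/10000
4 4 2279/2500
5 5 4387/5000
6 6 2127/2500
s(3y) = (1/(9303/10000) − 1)/(3) = 697/27909 ≈ 2.4974%

step 1 [1y] bond c/1=1/25: DF=(126503/125000 − 1/25·(0))/(1+1/25) = 9731/10000 ≈ 0.973100
step 2 [2y] swap r/1=440/19291: DF=(1 − 440/19291·(0.973100))/(1+440/19291) = 239/250 ≈ 0.956000
step 3 [3y] bond c/1=29/400: DF=(2275213/2000000 − 29/400·(0.973100+0.956000))/(1+29/400) = 9303/10000 ≈ 0.930300
step 4 [4y] bond c/1=17/400: DF=(428747/400000 − 17/400·(0.973100+0.956000+0.930300))/(1+17/400) = 2279/2500 ≈ 0.911600
step 5 [5y] swap r/1=613/23242: DF=(1 − 613/23242·(0.973100+0.956000+0.930300+0.911600))/(1+613/23242) = 4387/5000 ≈ 0.877400
step 6 [6y] bond c/1=1/25: DF=(66923/62500 − 1/25·(0.973100+0.956000+0.930300+0.911600+0.877400))/(1+1/25) = 2127/2500 ≈ 0.850800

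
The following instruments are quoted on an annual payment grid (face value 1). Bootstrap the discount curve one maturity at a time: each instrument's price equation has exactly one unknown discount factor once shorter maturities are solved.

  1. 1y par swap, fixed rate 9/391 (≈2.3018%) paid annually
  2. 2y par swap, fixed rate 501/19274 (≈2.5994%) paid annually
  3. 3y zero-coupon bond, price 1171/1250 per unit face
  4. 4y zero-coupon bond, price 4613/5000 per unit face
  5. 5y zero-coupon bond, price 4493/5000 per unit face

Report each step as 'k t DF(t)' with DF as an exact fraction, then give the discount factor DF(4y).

1 1 391/400
2 2 9499/10000
3 3 1171/1250
4 4 4613/5000
5 5 4493/5000
DF(4y) = 4613/5000 ≈ 0.922600

step 1 [1y] swap r/1=9/391: DF=(1 − 9/391·(0))/(1+9/391) = 391/400 ≈ 0.977500
step 2 [2y] swap r/1=501/19274: DF=(1 − 501/19274·(0.977500))/(1+501/19274) = 9499/10000 ≈ 0.949900
step 3 [3y] zero: DF = P = 1171/1250 ≈ 0.936800
step 4 [4y] zero: DF = P = 4613/5000 ≈ 0.922600
step 5 [5y] zero: DF = P = 4493/5000 ≈ 0.898600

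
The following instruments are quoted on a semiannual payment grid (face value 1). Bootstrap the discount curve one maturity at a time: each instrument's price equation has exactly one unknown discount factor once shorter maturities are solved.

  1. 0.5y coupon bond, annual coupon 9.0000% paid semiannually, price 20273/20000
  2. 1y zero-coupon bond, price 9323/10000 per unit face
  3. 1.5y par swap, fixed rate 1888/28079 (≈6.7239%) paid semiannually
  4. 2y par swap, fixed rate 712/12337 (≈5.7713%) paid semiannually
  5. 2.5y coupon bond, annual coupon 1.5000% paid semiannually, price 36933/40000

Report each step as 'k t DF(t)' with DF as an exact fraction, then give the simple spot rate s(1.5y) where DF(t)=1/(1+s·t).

1 1/2 97/100
2 1 9323/10000
3 3/2 566/625
4 2 2233/2500
5 5/2 8889/10000
s(1.5y) = (1/(566/625) − 1)/(3/2) = 59/849 ≈ 6.9494%

step 1 [0.5y] bond c/2=9/200: DF=(20273/20000 − 9/200·(0))/(1+9/200) = 97/100 ≈ 0.970000
step 2 [1y] zero: DF = P = 9323/10000 ≈ 0.932300
step 3 [1.5y] swap r/2=944/28079: DF=(1 − 944/28079·(0.970000+0.932300))/(1+944/28079) = 566/625 ≈ 0.905600
step 4 [2y] swap r/2=356/12337: DF=(1 − 356/12337·(0.970000+0.932300+0.905600))/(1+356/12337) = 2233/2500 ≈ 0.893200
step 5 [2.5y] bond c/2=3/400: DF=(36933/40000 − 3/400·(0.970000+0.932300+0.905600+0.893200))/(1+3/400) = 8889/10000 ≈ 0.888900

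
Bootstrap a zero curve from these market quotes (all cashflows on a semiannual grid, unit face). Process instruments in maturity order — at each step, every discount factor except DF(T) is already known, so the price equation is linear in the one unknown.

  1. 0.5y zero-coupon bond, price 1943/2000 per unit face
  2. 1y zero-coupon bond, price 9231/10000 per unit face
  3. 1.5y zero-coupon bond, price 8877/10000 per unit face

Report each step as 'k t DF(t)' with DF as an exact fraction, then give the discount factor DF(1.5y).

1 1/2 1943/2000
2 1 9231/10000
3 3/2 8877/10000
DF(1.5y) = 8877/10000 ≈ 0.887700

step 1 [0.5y] zero: DF = P = 1943/2000 ≈ 0.971500
step 2 [1y] zero: DF = P = 9231/10000 ≈ 0.923100
step 3 [1.5y] zero: DF = P = 8877/10000 ≈ 0.887700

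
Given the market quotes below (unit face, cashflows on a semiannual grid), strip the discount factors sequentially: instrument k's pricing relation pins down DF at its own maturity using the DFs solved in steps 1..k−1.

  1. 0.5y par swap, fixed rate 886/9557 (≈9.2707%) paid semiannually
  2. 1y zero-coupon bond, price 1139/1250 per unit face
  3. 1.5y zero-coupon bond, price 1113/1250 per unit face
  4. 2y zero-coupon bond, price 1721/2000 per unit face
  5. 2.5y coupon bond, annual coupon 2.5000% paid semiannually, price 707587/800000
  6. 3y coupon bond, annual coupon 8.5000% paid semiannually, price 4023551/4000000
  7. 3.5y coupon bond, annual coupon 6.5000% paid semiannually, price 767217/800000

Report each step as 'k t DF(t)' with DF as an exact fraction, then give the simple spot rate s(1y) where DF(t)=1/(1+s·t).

step 1 [0.5y] swap r/2=443/9557: DF=(1 − 443/9557·(0))/(1+443/9557) = 9557/10000 ≈ 0.955700
step 2 [1y] zero: DF = P = 1139/1250 ≈ 0.911200
step 3 [1.5y] zero: DF = P = 1113/1250 ≈ 0.890400
step 4 [2y] zero: DF = P = 1721/2000 ≈ 0.860500
step 5 [2.5y] bond c/2=1/80: DF=(707587/800000 − 1/80·(0.955700+0.911200+0.890400+0.860500))/(1+1/80) = 8289/10000 ≈ 0.828900
step 6 [3y] bond c/2=17/400: DF=(4023551/4000000 − 17/400·(0.955700+0.911200+0.890400+0.860500+0.828900))/(1+17/400) = 1959/2500 ≈ 0.783600
step 7 [3.5y] bond c/2=13/400: DF=(767217/800000 − 13/400·(0.955700+0.911200+0.890400+0.860500+0.828900+0.783600))/(1+13/400) = 3821/5000 ≈ 0.764200

1 1/2 9557/10000
2 1 1139/1250
3 3/2 1113/1250
4 2 1721/2000
5 5/2 8289/10000
6 3 1959/2500
7 7/2 3821/5000
s(1y) = (1/(1139/1250) − 1)/(1) = 111/1139 ≈ 9.7454%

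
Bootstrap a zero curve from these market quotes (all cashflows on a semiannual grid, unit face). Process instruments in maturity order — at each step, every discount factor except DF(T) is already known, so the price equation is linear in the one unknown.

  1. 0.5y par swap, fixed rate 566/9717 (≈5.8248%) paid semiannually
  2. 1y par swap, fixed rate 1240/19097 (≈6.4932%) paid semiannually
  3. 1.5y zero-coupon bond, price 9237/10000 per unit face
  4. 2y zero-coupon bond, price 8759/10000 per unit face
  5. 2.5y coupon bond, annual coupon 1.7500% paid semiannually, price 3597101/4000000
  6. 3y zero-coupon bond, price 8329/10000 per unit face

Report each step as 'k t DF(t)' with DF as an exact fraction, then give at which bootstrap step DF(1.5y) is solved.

1 1/2 9717/10000
2 1 469/500
3 3/2 9237/10000
4 2 8759/10000
5 5/2 8593/10000
6 3 8329/10000
DF(1.5y) is solved at step 3

step 1 [0.5y] swap r/2=283/9717: DF=(1 − 283/9717·(0))/(1+283/9717) = 9717/10000 ≈ 0.971700
step 2 [1y] swap r/2=620/19097: DF=(1 − 620/19097·(0.971700))/(1+620/19097) = 469/500 ≈ 0.938000
step 3 [1.5y] zero: DF = P = 9237/10000 ≈ 0.923700
step 4 [2y] zero: DF = P = 8759/10000 ≈ 0.875900
step 5 [2.5y] bond c/2=7/800: DF=(3597101/4000000 − 7/800·(0.971700+0.938000+0.923700+0.875900))/(1+7/800) = 8593/10000 ≈ 0.859300
step 6 [3y] zero: DF = P = 8329/10000 ≈ 0.832900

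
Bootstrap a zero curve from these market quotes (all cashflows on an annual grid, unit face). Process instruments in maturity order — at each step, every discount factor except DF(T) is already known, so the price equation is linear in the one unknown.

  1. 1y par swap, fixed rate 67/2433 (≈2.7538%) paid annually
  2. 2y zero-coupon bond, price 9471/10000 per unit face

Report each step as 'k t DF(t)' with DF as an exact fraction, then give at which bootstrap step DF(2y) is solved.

step 1 [1y] swap r/1=67/2433: DF=(1 − 67/2433·(0))/(1+67/2433) = 2433/2500 ≈ 0.973200
step 2 [2y] zero: DF = P = 9471/10000 ≈ 0.947100

1 1 2433/2500
2 2 9471/10000
DF(2y) is solved at step 2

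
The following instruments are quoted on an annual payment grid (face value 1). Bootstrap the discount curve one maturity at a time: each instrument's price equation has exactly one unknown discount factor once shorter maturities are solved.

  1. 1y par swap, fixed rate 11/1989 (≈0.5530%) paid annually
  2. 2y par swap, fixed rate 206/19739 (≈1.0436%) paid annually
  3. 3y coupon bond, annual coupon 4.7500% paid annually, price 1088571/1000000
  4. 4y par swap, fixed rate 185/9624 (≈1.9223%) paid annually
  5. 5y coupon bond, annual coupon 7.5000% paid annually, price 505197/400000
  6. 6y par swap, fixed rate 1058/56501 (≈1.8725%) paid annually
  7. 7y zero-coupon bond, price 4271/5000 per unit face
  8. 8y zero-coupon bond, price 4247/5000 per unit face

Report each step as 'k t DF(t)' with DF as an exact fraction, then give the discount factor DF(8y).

step 1 [1y] swap r/1=11/1989: DF=(1 − 11/1989·(0))/(1+11/1989) = 1989/2000 ≈ 0.994500
step 2 [2y] swap r/1=206/19739: DF=(1 − 206/19739·(0.994500))/(1+206/19739) = 4897/5000 ≈ 0.979400
step 3 [3y] bond c/1=19/400: DF=(1088571/1000000 − 19/400·(0.994500+0.979400))/(1+19/400) = 9497/10000 ≈ 0.949700
step 4 [4y] swap r/1=185/9624: DF=(1 − 185/9624·(0.994500+0.979400+0.949700))/(1+185/9624) = 463/500 ≈ 0.926000
step 5 [5y] bond c/1=3/40: DF=(505197/400000 − 3/40·(0.994500+0.979400+0.949700+0.926000))/(1+3/40) = 9063/10000 ≈ 0.906300
step 6 [6y] swap r/1=1058/56501: DF=(1 − 1058/56501·(0.994500+0.979400+0.949700+0.926000+0.906300))/(1+1058/56501) = 4471/5000 ≈ 0.894200
step 7 [7y] zero: DF = P = 4271/5000 ≈ 0.854200
step 8 [8y] zero: DF = P = 4247/5000 ≈ 0.849400

1 1 1989/2000
2 2 4897/5000
3 3 9497/10000
4 4 463/500
5 5 9063/10000
6 6 4471/5000
7 7 4271/5000
8 8 4247/5000
DF(8y) = 4247/5000 ≈ 0.849400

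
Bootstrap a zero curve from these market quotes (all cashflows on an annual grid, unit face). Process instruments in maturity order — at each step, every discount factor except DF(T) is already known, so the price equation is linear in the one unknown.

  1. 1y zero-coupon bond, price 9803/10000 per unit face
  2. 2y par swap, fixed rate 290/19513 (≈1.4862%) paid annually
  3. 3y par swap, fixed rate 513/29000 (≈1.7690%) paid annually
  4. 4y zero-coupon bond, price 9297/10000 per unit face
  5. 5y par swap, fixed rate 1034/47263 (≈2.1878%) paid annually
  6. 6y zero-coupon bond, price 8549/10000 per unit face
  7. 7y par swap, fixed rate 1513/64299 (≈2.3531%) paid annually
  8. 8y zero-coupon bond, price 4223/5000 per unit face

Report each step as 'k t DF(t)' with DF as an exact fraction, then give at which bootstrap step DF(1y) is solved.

step 1 [1y] zero: DF = P = 9803/10000 ≈ 0.980300
step 2 [2y] swap r/1=290/19513: DF=(1 − 290/19513·(0.980300))/(1+290/19513) = 971/1000 ≈ 0.971000
step 3 [3y] swap r/1=513/29000: DF=(1 − 513/29000·(0.980300+0.971000))/(1+513/29000) = 9487/10000 ≈ 0.948700
step 4 [4y] zero: DF = P = 9297/10000 ≈ 0.929700
step 5 [5y] swap r/1=1034/47263: DF=(1 − 1034/47263·(0.980300+0.971000+0.948700+0.929700))/(1+1034/47263) = 4483/5000 ≈ 0.896600
step 6 [6y] zero: DF = P = 8549/10000 ≈ 0.854900
step 7 [7y] swap r/1=1513/64299: DF=(1 − 1513/64299·(0.980300+0.971000+0.948700+0.929700+0.896600+0.854900))/(1+1513/64299) = 8487/10000 ≈ 0.848700
step 8 [8y] zero: DF = P = 4223/5000 ≈ 0.844600

1 1 9803/10000
2 2 971/1000
3 3 9487/10000
4 4 9297/10000
5 5 4483/5000
6 6 8549/10000
7 7 8487/10000
8 8 4223/5000
DF(1y) is solved at step 1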